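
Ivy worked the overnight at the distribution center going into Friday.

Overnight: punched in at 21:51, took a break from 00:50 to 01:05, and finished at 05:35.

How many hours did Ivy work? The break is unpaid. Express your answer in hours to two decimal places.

Overnight: 21:51 → midnight = 2 h 9 min; midnight → 05:35 = 5 h 35 min; span 7 h 44 min; less 15 min break → 7 h 29 min

7.48 hours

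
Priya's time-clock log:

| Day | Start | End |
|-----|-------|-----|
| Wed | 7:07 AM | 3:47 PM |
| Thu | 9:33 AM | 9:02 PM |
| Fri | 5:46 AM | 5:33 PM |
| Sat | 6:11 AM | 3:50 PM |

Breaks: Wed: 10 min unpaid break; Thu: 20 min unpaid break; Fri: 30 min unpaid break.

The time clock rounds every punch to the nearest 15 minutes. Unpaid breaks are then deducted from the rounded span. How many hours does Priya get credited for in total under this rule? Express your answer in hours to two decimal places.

40.50 hours

Wed: in 7:07 AM→7:00 AM, out 3:47 PM→3:45 PM; 8 h 45 min − 10 min = 8 h 35 min
Thu: in 9:33 AM→9:30 AM, out 9:02 PM→9:00 PM; 11 h 30 min − 20 min = 11 h 10 min
Fri: in 5:46 AM→5:45 AM, out 5:33 PM→5:30 PM; 11 h 45 min − 30 min = 11 h 15 min
Sat: in 6:11 AM→6:15 AM, out 3:50 PM→3:45 PM; 9 h 30 min
Total credited: 40 h 30 min.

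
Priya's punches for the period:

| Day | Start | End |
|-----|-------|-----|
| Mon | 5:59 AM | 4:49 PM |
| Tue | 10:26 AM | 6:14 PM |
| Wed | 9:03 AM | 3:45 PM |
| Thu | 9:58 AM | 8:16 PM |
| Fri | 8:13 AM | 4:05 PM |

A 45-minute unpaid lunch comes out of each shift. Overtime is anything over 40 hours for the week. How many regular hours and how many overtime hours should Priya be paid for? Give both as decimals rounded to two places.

Mon: 5:59 AM–4:49 PM = 10 h 50 min; less 45 min break → 10 h 5 min
Tue: 10:26 AM–6:14 PM = 7 h 48 min; less 45 min break → 7 h 3 min
Wed: 9:03 AM–3:45 PM = 6 h 42 min; less 45 min break → 5 h 57 min
Thu: 9:58 AM–8:16 PM = 10 h 18 min; less 45 min break → 9 h 33 min
Fri: 8:13 AM–4:05 PM = 7 h 52 min; less 45 min break → 7 h 7 min
Total worked: 39 h 45 min = 39.75 h.
Threshold 40 h → overtime 0 h 0 min, regular 39 h 45 min.

Regular 39.75 hours, overtime 0.00 hours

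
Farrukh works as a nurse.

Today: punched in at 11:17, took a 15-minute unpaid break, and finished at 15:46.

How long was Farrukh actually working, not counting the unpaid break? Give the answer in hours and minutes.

4 h 14 min

Today: 11:17–15:46 = 4 h 29 min; less 15 min break → 4 h 14 min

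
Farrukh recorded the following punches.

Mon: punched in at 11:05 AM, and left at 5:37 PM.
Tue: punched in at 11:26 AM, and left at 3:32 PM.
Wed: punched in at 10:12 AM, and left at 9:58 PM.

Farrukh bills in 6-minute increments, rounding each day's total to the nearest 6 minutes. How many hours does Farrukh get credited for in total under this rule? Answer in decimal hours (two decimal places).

Mon: 11:05 AM–5:37 PM = 6 h 32 min → rounds to 6 h 30 min
Tue: 11:26 AM–3:32 PM = 4 h 6 min → rounds to 4 h 6 min
Wed: 10:12 AM–9:58 PM = 11 h 46 min → rounds to 11 h 48 min
Total credited: 22 h 24 min.

22.40 hours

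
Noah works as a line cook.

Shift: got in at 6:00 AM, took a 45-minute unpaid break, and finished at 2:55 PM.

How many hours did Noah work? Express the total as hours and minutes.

Shift: 6:00 AM–2:55 PM = 8 h 55 min; less 45 min break → 8 h 10 min

8 h 10 min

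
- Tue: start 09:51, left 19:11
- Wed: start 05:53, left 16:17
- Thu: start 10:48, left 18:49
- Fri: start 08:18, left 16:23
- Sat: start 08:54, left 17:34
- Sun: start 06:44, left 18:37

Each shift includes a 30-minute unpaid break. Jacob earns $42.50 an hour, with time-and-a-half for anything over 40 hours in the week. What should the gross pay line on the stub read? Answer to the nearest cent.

Tue: 09:51–19:11 = 9 h 20 min; less 30 min break → 8 h 50 min
Wed: 05:53–16:17 = 10 h 24 min; less 30 min break → 9 h 54 min
Thu: 10:48–18:49 = 8 h 1 min; less 30 min break → 7 h 31 min
Fri: 08:18–16:23 = 8 h 5 min; less 30 min break → 7 h 35 min
Sat: 08:54–17:34 = 8 h 40 min; less 30 min break → 8 h 10 min
Sun: 06:44–18:37 = 11 h 53 min; less 30 min break → 11 h 23 min
Total worked: 53 h 23 min = 3203 min.
Regular 40 h 0 min = 2400 min at $42.50/h; overtime 13 h 23 min = 803 min at $63.75/h.
Pay = (2400 × $42.50 + 803 × $63.75) ÷ 60 = $2553.19.

$2553.19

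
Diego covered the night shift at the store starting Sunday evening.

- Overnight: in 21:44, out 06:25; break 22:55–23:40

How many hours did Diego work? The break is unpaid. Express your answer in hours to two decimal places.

Overnight: 21:44 → midnight = 2 h 16 min; midnight → 06:25 = 6 h 25 min; span 8 h 41 min; less 45 min break → 7 h 56 min

7.93 hours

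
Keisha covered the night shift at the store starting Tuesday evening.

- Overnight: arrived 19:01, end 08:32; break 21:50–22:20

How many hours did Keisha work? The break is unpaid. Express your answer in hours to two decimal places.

13.02 hours

Overnight: 19:01 → midnight = 4 h 59 min; midnight → 08:32 = 8 h 32 min; span 13 h 31 min; less 30 min break → 13 h 1 min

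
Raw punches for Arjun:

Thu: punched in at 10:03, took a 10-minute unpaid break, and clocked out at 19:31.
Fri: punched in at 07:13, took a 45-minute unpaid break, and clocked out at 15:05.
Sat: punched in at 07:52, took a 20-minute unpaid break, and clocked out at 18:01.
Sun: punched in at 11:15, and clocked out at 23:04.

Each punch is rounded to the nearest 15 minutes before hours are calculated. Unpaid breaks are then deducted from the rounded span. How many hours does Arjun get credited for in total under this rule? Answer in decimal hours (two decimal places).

38.00 hours

Thu: in 10:03→10:00, out 19:31→19:30; 9 h 30 min − 10 min = 9 h 20 min
Fri: in 07:13→07:15, out 15:05→15:00; 7 h 45 min − 45 min = 7 h 0 min
Sat: in 07:52→07:45, out 18:01→18:00; 10 h 15 min − 20 min = 9 h 55 min
Sun: in 11:15→11:15, out 23:04→23:00; 11 h 45 min
Total credited: 38 h 0 min.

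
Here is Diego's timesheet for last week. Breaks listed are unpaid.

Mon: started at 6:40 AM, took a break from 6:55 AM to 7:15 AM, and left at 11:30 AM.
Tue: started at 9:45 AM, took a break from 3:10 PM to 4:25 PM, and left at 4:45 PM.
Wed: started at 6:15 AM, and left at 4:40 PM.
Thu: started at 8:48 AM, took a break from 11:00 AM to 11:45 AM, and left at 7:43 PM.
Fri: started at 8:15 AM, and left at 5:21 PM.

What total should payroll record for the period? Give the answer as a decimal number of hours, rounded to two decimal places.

Mon: 6:40 AM–11:30 AM = 4 h 50 min; less 20 min break → 4 h 30 min
Tue: 9:45 AM–4:45 PM = 7 h 0 min; less 75 min break → 5 h 45 min
Wed: 6:15 AM–4:40 PM = 10 h 25 min
Thu: 8:48 AM–7:43 PM = 10 h 55 min; less 45 min break → 10 h 10 min
Fri: 8:15 AM–5:21 PM = 9 h 6 min
Total: 4 h 30 min + 5 h 45 min + 10 h 25 min + 10 h 10 min + 9 h 6 min = 39 h 56 min.

39.93 hours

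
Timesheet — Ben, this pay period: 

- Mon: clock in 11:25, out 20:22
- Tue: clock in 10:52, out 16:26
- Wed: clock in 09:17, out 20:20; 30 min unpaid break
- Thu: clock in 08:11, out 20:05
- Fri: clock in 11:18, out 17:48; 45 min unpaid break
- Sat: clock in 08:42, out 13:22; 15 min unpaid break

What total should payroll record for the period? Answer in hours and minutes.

Mon: 11:25–20:22 = 8 h 57 min
Tue: 10:52–16:26 = 5 h 34 min
Wed: 09:17–20:20 = 11 h 3 min; less 30 min break → 10 h 33 min
Thu: 08:11–20:05 = 11 h 54 min
Fri: 11:18–17:48 = 6 h 30 min; less 45 min break → 5 h 45 min
Sat: 08:42–13:22 = 4 h 40 min; less 15 min break → 4 h 25 min
Total: 8 h 57 min + 5 h 34 min + 10 h 33 min + 11 h 54 min + 5 h 45 min + 4 h 25 min = 47 h 8 min.

47 h 8 min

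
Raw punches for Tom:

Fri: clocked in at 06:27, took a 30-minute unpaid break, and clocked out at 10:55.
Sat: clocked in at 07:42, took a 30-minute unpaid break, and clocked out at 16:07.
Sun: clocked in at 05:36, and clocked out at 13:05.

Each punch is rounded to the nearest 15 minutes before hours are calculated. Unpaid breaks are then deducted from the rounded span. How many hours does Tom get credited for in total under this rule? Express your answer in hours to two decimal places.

19.25 hours

Fri: in 06:27→06:30, out 10:55→11:00; 4 h 30 min − 30 min = 4 h 0 min
Sat: in 07:42→07:45, out 16:07→16:00; 8 h 15 min − 30 min = 7 h 45 min
Sun: in 05:36→05:30, out 13:05→13:00; 7 h 30 min
Total credited: 19 h 15 min.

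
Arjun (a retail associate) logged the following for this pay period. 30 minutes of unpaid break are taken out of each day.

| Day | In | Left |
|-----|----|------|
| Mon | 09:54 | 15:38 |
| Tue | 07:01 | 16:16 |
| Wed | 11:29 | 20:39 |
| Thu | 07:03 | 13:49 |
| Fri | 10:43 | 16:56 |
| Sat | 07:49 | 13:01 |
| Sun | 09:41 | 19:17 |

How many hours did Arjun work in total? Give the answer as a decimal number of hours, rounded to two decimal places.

48.43 hours

Mon: 09:54–15:38 = 5 h 44 min; less 30 min break → 5 h 14 min
Tue: 07:01–16:16 = 9 h 15 min; less 30 min break → 8 h 45 min
Wed: 11:29–20:39 = 9 h 10 min; less 30 min break → 8 h 40 min
Thu: 07:03–13:49 = 6 h 46 min; less 30 min break → 6 h 16 min
Fri: 10:43–16:56 = 6 h 13 min; less 30 min break → 5 h 43 min
Sat: 07:49–13:01 = 5 h 12 min; less 30 min break → 4 h 42 min
Sun: 09:41–19:17 = 9 h 36 min; less 30 min break → 9 h 6 min
Total: 5 h 14 min + 8 h 45 min + 8 h 40 min + 6 h 16 min + 5 h 43 min + 4 h 42 min + 9 h 6 min = 48 h 26 min.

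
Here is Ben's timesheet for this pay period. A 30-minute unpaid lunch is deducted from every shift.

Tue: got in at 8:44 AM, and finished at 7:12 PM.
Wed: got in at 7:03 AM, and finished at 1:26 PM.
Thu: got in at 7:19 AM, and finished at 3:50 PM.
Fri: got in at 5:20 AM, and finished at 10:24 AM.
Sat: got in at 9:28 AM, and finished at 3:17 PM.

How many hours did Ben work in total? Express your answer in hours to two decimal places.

Tue: 8:44 AM–7:12 PM = 10 h 28 min; less 30 min break → 9 h 58 min
Wed: 7:03 AM–1:26 PM = 6 h 23 min; less 30 min break → 5 h 53 min
Thu: 7:19 AM–3:50 PM = 8 h 31 min; less 30 min break → 8 h 1 min
Fri: 5:20 AM–10:24 AM = 5 h 4 min; less 30 min break → 4 h 34 min
Sat: 9:28 AM–3:17 PM = 5 h 49 min; less 30 min break → 5 h 19 min
Total: 9 h 58 min + 5 h 53 min + 8 h 1 min + 4 h 34 min + 5 h 19 min = 33 h 45 min.

33.75 hours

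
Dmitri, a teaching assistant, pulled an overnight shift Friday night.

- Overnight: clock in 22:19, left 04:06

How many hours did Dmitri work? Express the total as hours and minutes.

5 h 47 min

Overnight: 22:19 → midnight = 1 h 41 min; midnight → 04:06 = 4 h 6 min; span 5 h 47 min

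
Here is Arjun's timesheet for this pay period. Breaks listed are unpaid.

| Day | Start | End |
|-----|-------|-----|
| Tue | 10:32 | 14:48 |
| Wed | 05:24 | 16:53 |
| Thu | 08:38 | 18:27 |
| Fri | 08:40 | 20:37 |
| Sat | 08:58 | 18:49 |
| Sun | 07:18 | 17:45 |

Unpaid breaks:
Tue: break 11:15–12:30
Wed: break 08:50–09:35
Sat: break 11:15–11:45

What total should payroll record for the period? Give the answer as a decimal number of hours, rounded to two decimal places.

Tue: 10:32–14:48 = 4 h 16 min; less 75 min break → 3 h 1 min
Wed: 05:24–16:53 = 11 h 29 min; less 45 min break → 10 h 44 min
Thu: 08:38–18:27 = 9 h 49 min
Fri: 08:40–20:37 = 11 h 57 min
Sat: 08:58–18:49 = 9 h 51 min; less 30 min break → 9 h 21 min
Sun: 07:18–17:45 = 10 h 27 min
Total: 3 h 1 min + 10 h 44 min + 9 h 49 min + 11 h 57 min + 9 h 21 min + 10 h 27 min = 55 h 19 min.

55.32 hours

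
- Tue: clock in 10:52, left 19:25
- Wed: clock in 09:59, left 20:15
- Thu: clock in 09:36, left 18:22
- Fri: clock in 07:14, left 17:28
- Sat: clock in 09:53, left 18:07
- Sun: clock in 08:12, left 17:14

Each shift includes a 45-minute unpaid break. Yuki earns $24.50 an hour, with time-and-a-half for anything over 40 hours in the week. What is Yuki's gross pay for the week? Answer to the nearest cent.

$1368.94

Tue: 10:52–19:25 = 8 h 33 min; less 45 min break → 7 h 48 min
Wed: 09:59–20:15 = 10 h 16 min; less 45 min break → 9 h 31 min
Thu: 09:36–18:22 = 8 h 46 min; less 45 min break → 8 h 1 min
Fri: 07:14–17:28 = 10 h 14 min; less 45 min break → 9 h 29 min
Sat: 09:53–18:07 = 8 h 14 min; less 45 min break → 7 h 29 min
Sun: 08:12–17:14 = 9 h 2 min; less 45 min break → 8 h 17 min
Total worked: 50 h 35 min = 3035 min.
Regular 40 h 0 min = 2400 min at $24.50/h; overtime 10 h 35 min = 635 min at $36.75/h.
Pay = (2400 × $24.50 + 635 × $36.75) ÷ 60 = $1368.94.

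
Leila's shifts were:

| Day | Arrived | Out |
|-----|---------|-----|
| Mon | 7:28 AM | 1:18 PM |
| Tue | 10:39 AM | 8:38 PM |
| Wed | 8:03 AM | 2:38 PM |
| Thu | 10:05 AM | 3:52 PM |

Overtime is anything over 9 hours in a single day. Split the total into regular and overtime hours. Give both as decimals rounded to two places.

Regular 27.20 hours, overtime 0.98 hours

Mon: 7:28 AM–1:18 PM = 5 h 50 min
Tue: 10:39 AM–8:38 PM = 9 h 59 min
Wed: 8:03 AM–2:38 PM = 6 h 35 min
Thu: 10:05 AM–3:52 PM = 5 h 47 min
Mon reg 5 h 50 min / OT 0 h 0 min; Tue reg 9 h 0 min / OT 0 h 59 min; Wed reg 6 h 35 min / OT 0 h 0 min; Thu reg 5 h 47 min / OT 0 h 0 min.
Totals: regular 27 h 12 min, overtime 0 h 59 min.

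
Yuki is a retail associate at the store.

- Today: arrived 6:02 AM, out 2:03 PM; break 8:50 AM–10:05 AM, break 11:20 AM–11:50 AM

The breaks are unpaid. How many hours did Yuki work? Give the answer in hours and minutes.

6 h 16 min

Today: 6:02 AM–2:03 PM = 8 h 1 min; less 105 min break → 6 h 16 min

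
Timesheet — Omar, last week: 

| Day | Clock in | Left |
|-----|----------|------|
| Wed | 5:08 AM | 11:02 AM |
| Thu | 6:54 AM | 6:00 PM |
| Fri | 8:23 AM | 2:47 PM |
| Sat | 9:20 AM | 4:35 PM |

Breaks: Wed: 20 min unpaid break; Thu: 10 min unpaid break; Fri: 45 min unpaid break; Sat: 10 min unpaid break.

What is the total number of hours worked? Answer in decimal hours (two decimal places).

Wed: 5:08 AM–11:02 AM = 5 h 54 min; less 20 min break → 5 h 34 min
Thu: 6:54 AM–6:00 PM = 11 h 6 min; less 10 min break → 10 h 56 min
Fri: 8:23 AM–2:47 PM = 6 h 24 min; less 45 min break → 5 h 39 min
Sat: 9:20 AM–4:35 PM = 7 h 15 min; less 10 min break → 7 h 5 min
Total: 5 h 34 min + 10 h 56 min + 5 h 39 min + 7 h 5 min = 29 h 14 min.

29.23 hours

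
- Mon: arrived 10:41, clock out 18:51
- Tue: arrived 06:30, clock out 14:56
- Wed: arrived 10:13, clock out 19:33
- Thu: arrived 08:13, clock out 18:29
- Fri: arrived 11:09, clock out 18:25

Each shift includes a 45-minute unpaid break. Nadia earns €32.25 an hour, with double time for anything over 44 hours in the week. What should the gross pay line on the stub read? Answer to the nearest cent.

Mon: 10:41–18:51 = 8 h 10 min; less 45 min break → 7 h 25 min
Tue: 06:30–14:56 = 8 h 26 min; less 45 min break → 7 h 41 min
Wed: 10:13–19:33 = 9 h 20 min; less 45 min break → 8 h 35 min
Thu: 08:13–18:29 = 10 h 16 min; less 45 min break → 9 h 31 min
Fri: 11:09–18:25 = 7 h 16 min; less 45 min break → 6 h 31 min
Total worked: 39 h 43 min = 2383 min.
Regular 39 h 43 min = 2383 min at €32.25/h; overtime 0 h 0 min = 0 min at €64.50/h.
Pay = (2383 × €32.25 + 0 × €64.50) ÷ 60 = €1280.86.

€1280.86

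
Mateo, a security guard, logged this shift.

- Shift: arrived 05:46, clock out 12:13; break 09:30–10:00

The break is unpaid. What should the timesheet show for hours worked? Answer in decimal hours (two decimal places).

Shift: 05:46–12:13 = 6 h 27 min; less 30 min break → 5 h 57 min

5.95 hours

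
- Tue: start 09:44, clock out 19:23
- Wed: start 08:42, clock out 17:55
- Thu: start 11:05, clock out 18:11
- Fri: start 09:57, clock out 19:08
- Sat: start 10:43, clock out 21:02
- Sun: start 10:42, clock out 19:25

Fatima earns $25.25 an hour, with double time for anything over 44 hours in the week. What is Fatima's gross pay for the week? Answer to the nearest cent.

$1625.26

Tue: 09:44–19:23 = 9 h 39 min
Wed: 08:42–17:55 = 9 h 13 min
Thu: 11:05–18:11 = 7 h 6 min
Fri: 09:57–19:08 = 9 h 11 min
Sat: 10:43–21:02 = 10 h 19 min
Sun: 10:42–19:25 = 8 h 43 min
Total worked: 54 h 11 min = 3251 min.
Regular 44 h 0 min = 2640 min at $25.25/h; overtime 10 h 11 min = 611 min at $50.50/h.
Pay = (2640 × $25.25 + 611 × $50.50) ÷ 60 = $1625.26.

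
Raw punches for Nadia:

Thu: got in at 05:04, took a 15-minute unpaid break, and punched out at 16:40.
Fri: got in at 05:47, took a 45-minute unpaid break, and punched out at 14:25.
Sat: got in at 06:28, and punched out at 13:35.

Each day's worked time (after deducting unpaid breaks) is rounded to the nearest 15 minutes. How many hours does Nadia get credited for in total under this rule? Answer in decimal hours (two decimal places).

26.25 hours

Thu: 05:04–16:40 = 11 h 36 min − 15 min = 11 h 21 min → rounds to 11 h 15 min
Fri: 05:47–14:25 = 8 h 38 min − 45 min = 7 h 53 min → rounds to 8 h 0 min
Sat: 06:28–13:35 = 7 h 7 min → rounds to 7 h 0 min
Total credited: 26 h 15 min.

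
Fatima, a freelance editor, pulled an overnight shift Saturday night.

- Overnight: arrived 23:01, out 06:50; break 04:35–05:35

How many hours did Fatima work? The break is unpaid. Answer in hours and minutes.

Overnight: 23:01 → midnight = 0 h 59 min; midnight → 06:50 = 6 h 50 min; span 7 h 49 min; less 60 min break → 6 h 49 min

6 h 49 min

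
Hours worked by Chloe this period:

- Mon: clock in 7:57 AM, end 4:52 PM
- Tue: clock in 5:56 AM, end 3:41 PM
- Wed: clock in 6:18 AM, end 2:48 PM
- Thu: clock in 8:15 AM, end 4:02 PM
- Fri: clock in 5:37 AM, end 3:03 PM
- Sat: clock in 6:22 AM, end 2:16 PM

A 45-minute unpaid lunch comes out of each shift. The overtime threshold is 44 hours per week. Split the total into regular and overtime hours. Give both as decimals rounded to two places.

Regular 44.00 hours, overtime 3.78 hours

Mon: 7:57 AM–4:52 PM = 8 h 55 min; less 45 min break → 8 h 10 min
Tue: 5:56 AM–3:41 PM = 9 h 45 min; less 45 min break → 9 h 0 min
Wed: 6:18 AM–2:48 PM = 8 h 30 min; less 45 min break → 7 h 45 min
Thu: 8:15 AM–4:02 PM = 7 h 47 min; less 45 min break → 7 h 2 min
Fri: 5:37 AM–3:03 PM = 9 h 26 min; less 45 min break → 8 h 41 min
Sat: 6:22 AM–2:16 PM = 7 h 54 min; less 45 min break → 7 h 9 min
Total worked: 47 h 47 min = 47.78 h.
Threshold 44 h → overtime 3 h 47 min, regular 44 h 0 min.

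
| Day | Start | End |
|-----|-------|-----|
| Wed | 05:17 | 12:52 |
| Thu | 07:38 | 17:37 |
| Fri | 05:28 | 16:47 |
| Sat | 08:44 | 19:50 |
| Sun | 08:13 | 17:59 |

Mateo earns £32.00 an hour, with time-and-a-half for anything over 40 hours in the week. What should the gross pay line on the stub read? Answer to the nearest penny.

£1748.00

Wed: 05:17–12:52 = 7 h 35 min
Thu: 07:38–17:37 = 9 h 59 min
Fri: 05:28–16:47 = 11 h 19 min
Sat: 08:44–19:50 = 11 h 6 min
Sun: 08:13–17:59 = 9 h 46 min
Total worked: 49 h 45 min = 2985 min.
Regular 40 h 0 min = 2400 min at £32.00/h; overtime 9 h 45 min = 585 min at £48.00/h.
Pay = (2400 × £32.00 + 585 × £48.00) ÷ 60 = £1748.00.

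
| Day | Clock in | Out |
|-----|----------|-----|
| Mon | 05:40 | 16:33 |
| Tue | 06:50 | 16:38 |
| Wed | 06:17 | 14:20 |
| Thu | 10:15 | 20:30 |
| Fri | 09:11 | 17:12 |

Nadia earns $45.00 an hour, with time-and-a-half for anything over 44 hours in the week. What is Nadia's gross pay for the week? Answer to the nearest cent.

Mon: 05:40–16:33 = 10 h 53 min
Tue: 06:50–16:38 = 9 h 48 min
Wed: 06:17–14:20 = 8 h 3 min
Thu: 10:15–20:30 = 10 h 15 min
Fri: 09:11–17:12 = 8 h 1 min
Total worked: 47 h 0 min = 2820 min.
Regular 44 h 0 min = 2640 min at $45.00/h; overtime 3 h 0 min = 180 min at $67.50/h.
Pay = (2640 × $45.00 + 180 × $67.50) ÷ 60 = $2182.50.

$2182.50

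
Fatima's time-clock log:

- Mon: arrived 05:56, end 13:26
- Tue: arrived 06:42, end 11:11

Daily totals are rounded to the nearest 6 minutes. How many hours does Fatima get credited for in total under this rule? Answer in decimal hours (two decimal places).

12.00 hours

Mon: 05:56–13:26 = 7 h 30 min → rounds to 7 h 30 min
Tue: 06:42–11:11 = 4 h 29 min → rounds to 4 h 30 min
Total credited: 12 h 0 min.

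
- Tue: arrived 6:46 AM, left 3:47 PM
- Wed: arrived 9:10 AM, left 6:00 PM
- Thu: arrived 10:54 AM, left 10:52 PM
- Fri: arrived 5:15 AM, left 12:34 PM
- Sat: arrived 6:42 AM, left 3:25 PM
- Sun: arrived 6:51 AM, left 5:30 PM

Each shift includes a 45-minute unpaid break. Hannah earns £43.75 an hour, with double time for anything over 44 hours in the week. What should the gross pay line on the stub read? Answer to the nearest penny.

Tue: 6:46 AM–3:47 PM = 9 h 1 min; less 45 min break → 8 h 16 min
Wed: 9:10 AM–6:00 PM = 8 h 50 min; less 45 min break → 8 h 5 min
Thu: 10:54 AM–10:52 PM = 11 h 58 min; less 45 min break → 11 h 13 min
Fri: 5:15 AM–12:34 PM = 7 h 19 min; less 45 min break → 6 h 34 min
Sat: 6:42 AM–3:25 PM = 8 h 43 min; less 45 min break → 7 h 58 min
Sun: 6:51 AM–5:30 PM = 10 h 39 min; less 45 min break → 9 h 54 min
Total worked: 52 h 0 min = 3120 min.
Regular 44 h 0 min = 2640 min at £43.75/h; overtime 8 h 0 min = 480 min at £87.50/h.
Pay = (2640 × £43.75 + 480 × £87.50) ÷ 60 = £2625.00.

£2625.00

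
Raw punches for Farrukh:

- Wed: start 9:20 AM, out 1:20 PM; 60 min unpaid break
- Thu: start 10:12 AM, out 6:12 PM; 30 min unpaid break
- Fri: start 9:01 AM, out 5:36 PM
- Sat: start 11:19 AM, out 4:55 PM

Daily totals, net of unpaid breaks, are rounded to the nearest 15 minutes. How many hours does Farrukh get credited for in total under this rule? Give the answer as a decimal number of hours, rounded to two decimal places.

Wed: 9:20 AM–1:20 PM = 4 h 0 min − 60 min = 3 h 0 min → rounds to 3 h 0 min
Thu: 10:12 AM–6:12 PM = 8 h 0 min − 30 min = 7 h 30 min → rounds to 7 h 30 min
Fri: 9:01 AM–5:36 PM = 8 h 35 min → rounds to 8 h 30 min
Sat: 11:19 AM–4:55 PM = 5 h 36 min → rounds to 5 h 30 min
Total credited: 24 h 30 min.

24.50 hours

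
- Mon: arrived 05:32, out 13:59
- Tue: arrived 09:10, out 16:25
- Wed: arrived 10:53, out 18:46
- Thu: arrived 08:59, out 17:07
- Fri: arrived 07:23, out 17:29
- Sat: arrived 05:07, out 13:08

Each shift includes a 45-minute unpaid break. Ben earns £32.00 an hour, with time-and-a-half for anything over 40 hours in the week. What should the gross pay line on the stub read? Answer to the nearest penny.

Mon: 05:32–13:59 = 8 h 27 min; less 45 min break → 7 h 42 min
Tue: 09:10–16:25 = 7 h 15 min; less 45 min break → 6 h 30 min
Wed: 10:53–18:46 = 7 h 53 min; less 45 min break → 7 h 8 min
Thu: 08:59–17:07 = 8 h 8 min; less 45 min break → 7 h 23 min
Fri: 07:23–17:29 = 10 h 6 min; less 45 min break → 9 h 21 min
Sat: 05:07–13:08 = 8 h 1 min; less 45 min break → 7 h 16 min
Total worked: 45 h 20 min = 2720 min.
Regular 40 h 0 min = 2400 min at £32.00/h; overtime 5 h 20 min = 320 min at £48.00/h.
Pay = (2400 × £32.00 + 320 × £48.00) ÷ 60 = £1536.00.

£1536.00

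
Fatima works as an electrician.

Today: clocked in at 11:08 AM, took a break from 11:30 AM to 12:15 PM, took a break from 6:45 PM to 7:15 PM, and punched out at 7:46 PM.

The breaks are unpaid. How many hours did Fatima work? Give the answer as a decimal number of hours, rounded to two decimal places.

7.38 hours

Today: 11:08 AM–7:46 PM = 8 h 38 min; less 75 min break → 7 h 23 min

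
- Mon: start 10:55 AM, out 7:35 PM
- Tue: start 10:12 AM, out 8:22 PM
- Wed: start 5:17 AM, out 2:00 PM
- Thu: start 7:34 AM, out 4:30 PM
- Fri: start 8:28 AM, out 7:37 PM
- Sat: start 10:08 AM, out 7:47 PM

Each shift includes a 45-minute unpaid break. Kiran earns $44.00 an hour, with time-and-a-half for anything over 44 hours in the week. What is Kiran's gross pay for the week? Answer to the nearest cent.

Mon: 10:55 AM–7:35 PM = 8 h 40 min; less 45 min break → 7 h 55 min
Tue: 10:12 AM–8:22 PM = 10 h 10 min; less 45 min break → 9 h 25 min
Wed: 5:17 AM–2:00 PM = 8 h 43 min; less 45 min break → 7 h 58 min
Thu: 7:34 AM–4:30 PM = 8 h 56 min; less 45 min break → 8 h 11 min
Fri: 8:28 AM–7:37 PM = 11 h 9 min; less 45 min break → 10 h 24 min
Sat: 10:08 AM–7:47 PM = 9 h 39 min; less 45 min break → 8 h 54 min
Total worked: 52 h 47 min = 3167 min.
Regular 44 h 0 min = 2640 min at $44.00/h; overtime 8 h 47 min = 527 min at $66.00/h.
Pay = (2640 × $44.00 + 527 × $66.00) ÷ 60 = $2515.70.

$2515.70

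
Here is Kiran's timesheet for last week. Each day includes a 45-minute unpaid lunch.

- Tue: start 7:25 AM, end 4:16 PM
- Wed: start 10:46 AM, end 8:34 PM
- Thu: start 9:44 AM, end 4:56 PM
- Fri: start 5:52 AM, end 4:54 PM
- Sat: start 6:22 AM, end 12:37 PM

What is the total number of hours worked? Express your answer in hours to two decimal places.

39.38 hours

Tue: 7:25 AM–4:16 PM = 8 h 51 min; less 45 min break → 8 h 6 min
Wed: 10:46 AM–8:34 PM = 9 h 48 min; less 45 min break → 9 h 3 min
Thu: 9:44 AM–4:56 PM = 7 h 12 min; less 45 min break → 6 h 27 min
Fri: 5:52 AM–4:54 PM = 11 h 2 min; less 45 min break → 10 h 17 min
Sat: 6:22 AM–12:37 PM = 6 h 15 min; less 45 min break → 5 h 30 min
Total: 8 h 6 min + 9 h 3 min + 6 h 27 min + 10 h 17 min + 5 h 30 min = 39 h 23 min.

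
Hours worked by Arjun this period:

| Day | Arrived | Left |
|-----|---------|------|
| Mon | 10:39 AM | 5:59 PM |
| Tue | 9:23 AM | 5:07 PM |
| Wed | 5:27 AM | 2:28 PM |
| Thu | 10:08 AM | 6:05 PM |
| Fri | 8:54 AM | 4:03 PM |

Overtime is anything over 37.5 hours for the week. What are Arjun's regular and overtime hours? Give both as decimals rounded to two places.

Regular 37.50 hours, overtime 1.68 hours

Mon: 10:39 AM–5:59 PM = 7 h 20 min
Tue: 9:23 AM–5:07 PM = 7 h 44 min
Wed: 5:27 AM–2:28 PM = 9 h 1 min
Thu: 10:08 AM–6:05 PM = 7 h 57 min
Fri: 8:54 AM–4:03 PM = 7 h 9 min
Total worked: 39 h 11 min = 39.18 h.
Threshold 37.5 h → overtime 1 h 41 min, regular 37 h 30 min.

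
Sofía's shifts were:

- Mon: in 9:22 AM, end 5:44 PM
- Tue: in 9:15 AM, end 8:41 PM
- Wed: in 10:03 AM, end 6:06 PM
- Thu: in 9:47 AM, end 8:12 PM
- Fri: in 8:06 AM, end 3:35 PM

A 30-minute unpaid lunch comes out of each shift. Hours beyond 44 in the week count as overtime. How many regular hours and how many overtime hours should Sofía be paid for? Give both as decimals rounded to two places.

Regular 43.25 hours, overtime 0.00 hours

Mon: 9:22 AM–5:44 PM = 8 h 22 min; less 30 min break → 7 h 52 min
Tue: 9:15 AM–8:41 PM = 11 h 26 min; less 30 min break → 10 h 56 min
Wed: 10:03 AM–6:06 PM = 8 h 3 min; less 30 min break → 7 h 33 min
Thu: 9:47 AM–8:12 PM = 10 h 25 min; less 30 min break → 9 h 55 min
Fri: 8:06 AM–3:35 PM = 7 h 29 min; less 30 min break → 6 h 59 min
Total worked: 43 h 15 min = 43.25 h.
Threshold 44 h → overtime 0 h 0 min, regular 43 h 15 min.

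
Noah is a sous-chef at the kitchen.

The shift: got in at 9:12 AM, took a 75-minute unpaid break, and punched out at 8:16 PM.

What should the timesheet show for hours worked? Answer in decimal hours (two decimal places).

9.82 hours

The shift: 9:12 AM–8:16 PM = 11 h 4 min; less 75 min break → 9 h 49 min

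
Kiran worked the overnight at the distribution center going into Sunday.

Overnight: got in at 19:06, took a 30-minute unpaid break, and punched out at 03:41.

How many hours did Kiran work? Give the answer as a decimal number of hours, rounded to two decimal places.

8.08 hours

Overnight: 19:06 → midnight = 4 h 54 min; midnight → 03:41 = 3 h 41 min; span 8 h 35 min; less 30 min break → 8 h 5 min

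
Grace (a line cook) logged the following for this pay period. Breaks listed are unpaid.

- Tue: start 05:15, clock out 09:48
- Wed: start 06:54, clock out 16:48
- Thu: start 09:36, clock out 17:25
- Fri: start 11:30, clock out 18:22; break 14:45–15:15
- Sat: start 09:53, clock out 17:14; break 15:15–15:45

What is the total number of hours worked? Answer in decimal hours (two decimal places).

35.48 hours

Tue: 05:15–09:48 = 4 h 33 min
Wed: 06:54–16:48 = 9 h 54 min
Thu: 09:36–17:25 = 7 h 49 min
Fri: 11:30–18:22 = 6 h 52 min; less 30 min break → 6 h 22 min
Sat: 09:53–17:14 = 7 h 21 min; less 30 min break → 6 h 51 min
Total: 4 h 33 min + 9 h 54 min + 7 h 49 min + 6 h 22 min + 6 h 51 min = 35 h 29 min.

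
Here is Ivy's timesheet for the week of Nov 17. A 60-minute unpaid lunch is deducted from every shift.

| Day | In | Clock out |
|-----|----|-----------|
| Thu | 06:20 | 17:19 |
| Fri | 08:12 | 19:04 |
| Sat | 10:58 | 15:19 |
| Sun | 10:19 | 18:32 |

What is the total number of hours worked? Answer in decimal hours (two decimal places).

Thu: 06:20–17:19 = 10 h 59 min; less 60 min break → 9 h 59 min
Fri: 08:12–19:04 = 10 h 52 min; less 60 min break → 9 h 52 min
Sat: 10:58–15:19 = 4 h 21 min; less 60 min break → 3 h 21 min
Sun: 10:19–18:32 = 8 h 13 min; less 60 min break → 7 h 13 min
Total: 9 h 59 min + 9 h 52 min + 3 h 21 min + 7 h 13 min = 30 h 25 min.

30.42 hours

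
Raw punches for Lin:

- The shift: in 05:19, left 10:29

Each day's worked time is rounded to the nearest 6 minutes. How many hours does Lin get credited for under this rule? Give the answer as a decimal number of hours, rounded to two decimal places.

The shift: 05:19–10:29 = 5 h 10 min → rounds to 5 h 12 min

5.20 hours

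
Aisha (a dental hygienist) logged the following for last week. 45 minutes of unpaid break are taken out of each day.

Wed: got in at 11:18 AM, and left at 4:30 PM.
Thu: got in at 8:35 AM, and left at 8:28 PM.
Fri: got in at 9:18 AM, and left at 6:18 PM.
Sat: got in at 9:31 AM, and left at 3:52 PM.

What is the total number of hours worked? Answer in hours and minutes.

29 h 26 min

Wed: 11:18 AM–4:30 PM = 5 h 12 min; less 45 min break → 4 h 27 min
Thu: 8:35 AM–8:28 PM = 11 h 53 min; less 45 min break → 11 h 8 min
Fri: 9:18 AM–6:18 PM = 9 h 0 min; less 45 min break → 8 h 15 min
Sat: 9:31 AM–3:52 PM = 6 h 21 min; less 45 min break → 5 h 36 min
Total: 4 h 27 min + 11 h 8 min + 8 h 15 min + 5 h 36 min = 29 h 26 min.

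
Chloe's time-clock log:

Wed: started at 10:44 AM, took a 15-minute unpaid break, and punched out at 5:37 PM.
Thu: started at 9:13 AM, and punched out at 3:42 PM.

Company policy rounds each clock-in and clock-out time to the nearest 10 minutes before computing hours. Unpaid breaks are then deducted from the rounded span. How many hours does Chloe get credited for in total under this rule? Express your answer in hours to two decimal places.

13.25 hours

Wed: in 10:44 AM→10:40 AM, out 5:37 PM→5:40 PM; 7 h 0 min − 15 min = 6 h 45 min
Thu: in 9:13 AM→9:10 AM, out 3:42 PM→3:40 PM; 6 h 30 min
Total credited: 13 h 15 min.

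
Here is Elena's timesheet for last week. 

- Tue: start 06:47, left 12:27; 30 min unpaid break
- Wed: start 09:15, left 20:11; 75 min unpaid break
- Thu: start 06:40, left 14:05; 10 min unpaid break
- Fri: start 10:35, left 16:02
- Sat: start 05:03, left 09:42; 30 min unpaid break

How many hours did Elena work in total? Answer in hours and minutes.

31 h 42 min

Tue: 06:47–12:27 = 5 h 40 min; less 30 min break → 5 h 10 min
Wed: 09:15–20:11 = 10 h 56 min; less 75 min break → 9 h 41 min
Thu: 06:40–14:05 = 7 h 25 min; less 10 min break → 7 h 15 min
Fri: 10:35–16:02 = 5 h 27 min
Sat: 05:03–09:42 = 4 h 39 min; less 30 min break → 4 h 9 min
Total: 5 h 10 min + 9 h 41 min + 7 h 15 min + 5 h 27 min + 4 h 9 min = 31 h 42 min.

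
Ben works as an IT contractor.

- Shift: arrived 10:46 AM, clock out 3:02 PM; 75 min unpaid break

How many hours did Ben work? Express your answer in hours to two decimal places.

3.02 hours

Shift: 10:46 AM–3:02 PM = 4 h 16 min; less 75 min break → 3 h 1 min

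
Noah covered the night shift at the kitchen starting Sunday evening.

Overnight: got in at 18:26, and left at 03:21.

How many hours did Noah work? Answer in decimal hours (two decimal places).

8.92 hours

Overnight: 18:26 → midnight = 5 h 34 min; midnight → 03:21 = 3 h 21 min; span 8 h 55 min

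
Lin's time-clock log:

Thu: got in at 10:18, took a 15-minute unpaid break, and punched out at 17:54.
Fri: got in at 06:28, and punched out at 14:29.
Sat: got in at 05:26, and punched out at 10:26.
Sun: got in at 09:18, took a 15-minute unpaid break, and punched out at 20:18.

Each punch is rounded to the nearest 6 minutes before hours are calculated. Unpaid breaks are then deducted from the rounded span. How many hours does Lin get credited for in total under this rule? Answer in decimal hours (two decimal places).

Thu: in 10:18→10:18, out 17:54→17:54; 7 h 36 min − 15 min = 7 h 21 min
Fri: in 06:28→06:30, out 14:29→14:30; 8 h 0 min
Sat: in 05:26→05:24, out 10:26→10:24; 5 h 0 min
Sun: in 09:18→09:18, out 20:18→20:18; 11 h 0 min − 15 min = 10 h 45 min
Total credited: 31 h 6 min.

31.10 hours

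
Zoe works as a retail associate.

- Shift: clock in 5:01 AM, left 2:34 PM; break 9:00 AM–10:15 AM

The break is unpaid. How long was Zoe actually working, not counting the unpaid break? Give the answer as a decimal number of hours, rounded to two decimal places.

8.30 hours

Shift: 5:01 AM–2:34 PM = 9 h 33 min; less 75 min break → 8 h 18 min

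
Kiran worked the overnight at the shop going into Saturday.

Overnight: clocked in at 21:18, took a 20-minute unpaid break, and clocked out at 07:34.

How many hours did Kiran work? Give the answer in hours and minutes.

Overnight: 21:18 → midnight = 2 h 42 min; midnight → 07:34 = 7 h 34 min; span 10 h 16 min; less 20 min break → 9 h 56 min

9 h 56 min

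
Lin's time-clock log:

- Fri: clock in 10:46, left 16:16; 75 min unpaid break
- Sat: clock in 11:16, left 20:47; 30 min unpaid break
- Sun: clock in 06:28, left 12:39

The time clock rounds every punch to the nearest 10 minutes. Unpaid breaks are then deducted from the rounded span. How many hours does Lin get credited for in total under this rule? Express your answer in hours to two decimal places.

Fri: in 10:46→10:50, out 16:16→16:20; 5 h 30 min − 75 min = 4 h 15 min
Sat: in 11:16→11:20, out 20:47→20:50; 9 h 30 min − 30 min = 9 h 0 min
Sun: in 06:28→06:30, out 12:39→12:40; 6 h 10 min
Total credited: 19 h 25 min.

19.42 hours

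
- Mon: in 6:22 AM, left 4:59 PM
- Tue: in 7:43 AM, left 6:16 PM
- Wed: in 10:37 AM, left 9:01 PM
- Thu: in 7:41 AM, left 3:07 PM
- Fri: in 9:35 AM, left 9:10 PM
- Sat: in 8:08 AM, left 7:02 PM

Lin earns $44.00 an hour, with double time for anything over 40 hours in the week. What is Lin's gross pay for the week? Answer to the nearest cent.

Mon: 6:22 AM–4:59 PM = 10 h 37 min
Tue: 7:43 AM–6:16 PM = 10 h 33 min
Wed: 10:37 AM–9:01 PM = 10 h 24 min
Thu: 7:41 AM–3:07 PM = 7 h 26 min
Fri: 9:35 AM–9:10 PM = 11 h 35 min
Sat: 8:08 AM–7:02 PM = 10 h 54 min
Total worked: 61 h 29 min = 3689 min.
Regular 40 h 0 min = 2400 min at $44.00/h; overtime 21 h 29 min = 1289 min at $88.00/h.
Pay = (2400 × $44.00 + 1289 × $88.00) ÷ 60 = $3650.53.

$3650.53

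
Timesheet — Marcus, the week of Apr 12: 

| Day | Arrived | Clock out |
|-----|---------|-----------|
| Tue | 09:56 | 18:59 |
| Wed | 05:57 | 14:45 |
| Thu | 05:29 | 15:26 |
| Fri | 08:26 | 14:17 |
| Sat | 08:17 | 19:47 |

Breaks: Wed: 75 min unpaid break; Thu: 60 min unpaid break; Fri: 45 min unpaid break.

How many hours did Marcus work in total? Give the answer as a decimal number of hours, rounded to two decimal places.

Tue: 09:56–18:59 = 9 h 3 min
Wed: 05:57–14:45 = 8 h 48 min; less 75 min break → 7 h 33 min
Thu: 05:29–15:26 = 9 h 57 min; less 60 min break → 8 h 57 min
Fri: 08:26–14:17 = 5 h 51 min; less 45 min break → 5 h 6 min
Sat: 08:17–19:47 = 11 h 30 min
Total: 9 h 3 min + 7 h 33 min + 8 h 57 min + 5 h 6 min + 11 h 30 min = 42 h 9 min.

42.15 hours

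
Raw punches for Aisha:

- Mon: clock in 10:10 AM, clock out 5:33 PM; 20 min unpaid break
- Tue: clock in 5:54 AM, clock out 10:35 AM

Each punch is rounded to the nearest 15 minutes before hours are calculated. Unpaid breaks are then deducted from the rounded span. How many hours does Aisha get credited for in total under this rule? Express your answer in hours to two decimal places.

11.42 hours

Mon: in 10:10 AM→10:15 AM, out 5:33 PM→5:30 PM; 7 h 15 min − 20 min = 6 h 55 min
Tue: in 5:54 AM→6:00 AM, out 10:35 AM→10:30 AM; 4 h 30 min
Total credited: 11 h 25 min.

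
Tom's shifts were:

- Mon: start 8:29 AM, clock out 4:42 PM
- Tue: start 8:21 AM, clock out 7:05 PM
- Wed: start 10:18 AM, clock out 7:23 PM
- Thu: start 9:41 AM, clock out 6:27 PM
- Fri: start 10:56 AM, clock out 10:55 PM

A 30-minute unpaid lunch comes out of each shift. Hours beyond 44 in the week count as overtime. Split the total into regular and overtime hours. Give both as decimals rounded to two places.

Regular 44.00 hours, overtime 2.28 hours

Mon: 8:29 AM–4:42 PM = 8 h 13 min; less 30 min break → 7 h 43 min
Tue: 8:21 AM–7:05 PM = 10 h 44 min; less 30 min break → 10 h 14 min
Wed: 10:18 AM–7:23 PM = 9 h 5 min; less 30 min break → 8 h 35 min
Thu: 9:41 AM–6:27 PM = 8 h 46 min; less 30 min break → 8 h 16 min
Fri: 10:56 AM–10:55 PM = 11 h 59 min; less 30 min break → 11 h 29 min
Total worked: 46 h 17 min = 46.28 h.
Threshold 44 h → overtime 2 h 17 min, regular 44 h 0 min.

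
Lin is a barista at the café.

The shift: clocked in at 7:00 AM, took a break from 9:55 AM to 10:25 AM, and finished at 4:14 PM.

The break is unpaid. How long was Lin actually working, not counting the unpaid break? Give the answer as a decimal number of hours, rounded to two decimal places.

8.73 hours

The shift: 7:00 AM–4:14 PM = 9 h 14 min; less 30 min break → 8 h 44 min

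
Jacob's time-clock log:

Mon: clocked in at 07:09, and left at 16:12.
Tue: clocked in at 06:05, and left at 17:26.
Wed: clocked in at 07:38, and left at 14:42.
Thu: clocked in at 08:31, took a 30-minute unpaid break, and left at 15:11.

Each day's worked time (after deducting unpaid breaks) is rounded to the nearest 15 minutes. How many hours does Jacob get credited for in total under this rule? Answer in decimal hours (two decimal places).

Mon: 07:09–16:12 = 9 h 3 min → rounds to 9 h 0 min
Tue: 06:05–17:26 = 11 h 21 min → rounds to 11 h 15 min
Wed: 07:38–14:42 = 7 h 4 min → rounds to 7 h 0 min
Thu: 08:31–15:11 = 6 h 40 min − 30 min = 6 h 10 min → rounds to 6 h 15 min
Total credited: 33 h 30 min.

33.50 hours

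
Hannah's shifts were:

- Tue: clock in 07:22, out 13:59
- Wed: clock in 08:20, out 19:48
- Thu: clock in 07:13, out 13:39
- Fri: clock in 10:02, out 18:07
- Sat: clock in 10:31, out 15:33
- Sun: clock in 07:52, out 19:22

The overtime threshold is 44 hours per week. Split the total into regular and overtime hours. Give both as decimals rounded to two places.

Tue: 07:22–13:59 = 6 h 37 min
Wed: 08:20–19:48 = 11 h 28 min
Thu: 07:13–13:39 = 6 h 26 min
Fri: 10:02–18:07 = 8 h 5 min
Sat: 10:31–15:33 = 5 h 2 min
Sun: 07:52–19:22 = 11 h 30 min
Total worked: 49 h 8 min = 49.13 h.
Threshold 44 h → overtime 5 h 8 min, regular 44 h 0 min.

Regular 44.00 hours, overtime 5.13 hours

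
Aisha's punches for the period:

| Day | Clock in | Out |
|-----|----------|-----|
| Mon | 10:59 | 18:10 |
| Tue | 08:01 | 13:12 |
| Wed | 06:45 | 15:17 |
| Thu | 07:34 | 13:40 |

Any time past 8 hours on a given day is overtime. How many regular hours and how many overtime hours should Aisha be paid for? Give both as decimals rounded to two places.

Regular 26.47 hours, overtime 0.53 hours

Mon: 10:59–18:10 = 7 h 11 min
Tue: 08:01–13:12 = 5 h 11 min
Wed: 06:45–15:17 = 8 h 32 min
Thu: 07:34–13:40 = 6 h 6 min
Mon reg 7 h 11 min / OT 0 h 0 min; Tue reg 5 h 11 min / OT 0 h 0 min; Wed reg 8 h 0 min / OT 0 h 32 min; Thu reg 6 h 6 min / OT 0 h 0 min.
Totals: regular 26 h 28 min, overtime 0 h 32 min.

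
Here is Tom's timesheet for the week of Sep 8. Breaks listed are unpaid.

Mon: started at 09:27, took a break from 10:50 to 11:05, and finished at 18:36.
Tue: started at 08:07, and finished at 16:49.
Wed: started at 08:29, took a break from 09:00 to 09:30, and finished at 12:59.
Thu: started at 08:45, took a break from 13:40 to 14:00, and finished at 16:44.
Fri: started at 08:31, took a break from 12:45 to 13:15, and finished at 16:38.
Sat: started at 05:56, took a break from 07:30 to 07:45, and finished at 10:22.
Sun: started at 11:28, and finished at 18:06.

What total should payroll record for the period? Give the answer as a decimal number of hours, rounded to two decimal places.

Mon: 09:27–18:36 = 9 h 9 min; less 15 min break → 8 h 54 min
Tue: 08:07–16:49 = 8 h 42 min
Wed: 08:29–12:59 = 4 h 30 min; less 30 min break → 4 h 0 min
Thu: 08:45–16:44 = 7 h 59 min; less 20 min break → 7 h 39 min
Fri: 08:31–16:38 = 8 h 7 min; less 30 min break → 7 h 37 min
Sat: 05:56–10:22 = 4 h 26 min; less 15 min break → 4 h 11 min
Sun: 11:28–18:06 = 6 h 38 min
Total: 8 h 54 min + 8 h 42 min + 4 h 0 min + 7 h 39 min + 7 h 37 min + 4 h 11 min + 6 h 38 min = 47 h 41 min.

47.68 hours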